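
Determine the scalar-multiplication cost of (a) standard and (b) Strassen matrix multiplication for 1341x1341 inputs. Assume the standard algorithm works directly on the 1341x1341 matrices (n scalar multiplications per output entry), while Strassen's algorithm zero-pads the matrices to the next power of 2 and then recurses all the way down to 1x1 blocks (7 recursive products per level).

Matrix multiplication for 1341x1341 matrices:

Strassen's algorithm requires power-of-2 dimensions. Pad 1341x1341 to 2048x2048 (next power of 2).

Standard algorithm: 1341^3 = 2411494821 multiplications
Strassen's algorithm: 7^(log2(2048)) = 7^11 = 1977326743 multiplications
Savings: 2411494821 - 1977326743 = 434168078 multiplications

Standard: 2411494821 multiplications (1341^3). Strassen: 1977326743 multiplications (7^11, after padding to 2048x2048). Strassen reduces 8 recursive multiplications to 7 at each level.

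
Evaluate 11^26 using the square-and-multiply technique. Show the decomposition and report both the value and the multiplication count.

Computing 11^26 by squaring (build up from 11^1; each line after the first costs one multiplication):

11^1 = 11
11^2 = (11^1)^2 = 11^2 = 121
11^3 = 11 * 11^2 = 11 * 121 = 1331
11^6 = (11^3)^2 = 1331^2 = 1771561
11^12 = (11^6)^2 = 1771561^2 = 3138428376721
11^13 = 11 * 11^12 = 11 * 3138428376721 = 34522712143931
11^26 = (11^13)^2 = 34522712143931^2 = 1191817653772720942460132761

Result: 1191817653772720942460132761
Multiplications needed: 6 (6 lines after 11^1)

11^26 = 1191817653772720942460132761. Using exponentiation by squaring, this requires 6 multiplications. The key idea: if the exponent is even, square the half-power; if odd, multiply by the base once.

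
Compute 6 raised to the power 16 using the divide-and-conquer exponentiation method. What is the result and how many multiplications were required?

Computing 6^16 by squaring (build up from 6^1; each line after the first costs one multiplication):

6^1 = 6
6^2 = (6^1)^2 = 6^2 = 36
6^4 = (6^2)^2 = 36^2 = 1296
6^8 = (6^4)^2 = 1296^2 = 1679616
6^16 = (6^8)^2 = 1679616^2 = 2821109907456

Result: 2821109907456
Multiplications needed: 4 (4 lines after 6^1)

6^16 = 2821109907456. Using exponentiation by squaring, this requires 4 multiplications. The key idea: if the exponent is even, square the half-power; if odd, multiply by the base once.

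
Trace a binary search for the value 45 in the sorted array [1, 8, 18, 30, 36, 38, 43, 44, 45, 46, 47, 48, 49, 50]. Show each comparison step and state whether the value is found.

Binary search for 45 in [1, 8, 18, 30, 36, 38, 43, 44, 45, 46, 47, 48, 49, 50]:

lo=0, hi=13, mid=6, arr[mid]=43 -> 43 < 45, search right half
lo=7, hi=13, mid=10, arr[mid]=47 -> 47 > 45, search left half
lo=7, hi=9, mid=8, arr[mid]=45 -> Found target at index 8!

Binary search finds 45 at index 8 after 3 comparisons. The search repeatedly halves the search space by comparing with the middle element.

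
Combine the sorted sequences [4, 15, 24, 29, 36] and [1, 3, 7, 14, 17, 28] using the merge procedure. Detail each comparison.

Merging process:

Compare 4 vs 1: take 1 from right. Merged: [1]
Compare 4 vs 3: take 3 from right. Merged: [1, 3]
Compare 4 vs 7: take 4 from left. Merged: [1, 3, 4]
Compare 15 vs 7: take 7 from right. Merged: [1, 3, 4, 7]
Compare 15 vs 14: take 14 from right. Merged: [1, 3, 4, 7, 14]
Compare 15 vs 17: take 15 from left. Merged: [1, 3, 4, 7, 14, 15]
Compare 24 vs 17: take 17 from right. Merged: [1, 3, 4, 7, 14, 15, 17]
Compare 24 vs 28: take 24 from left. Merged: [1, 3, 4, 7, 14, 15, 17, 24]
Compare 29 vs 28: take 28 from right. Merged: [1, 3, 4, 7, 14, 15, 17, 24, 28]
Append remaining from left: [29, 36]. Merged: [1, 3, 4, 7, 14, 15, 17, 24, 28, 29, 36]

Final merged array: [1, 3, 4, 7, 14, 15, 17, 24, 28, 29, 36]
Total comparisons: 9

The merged array is [1, 3, 4, 7, 14, 15, 17, 24, 28, 29, 36], requiring 9 comparisons. The merge step runs in O(n) time where n is the total number of elements.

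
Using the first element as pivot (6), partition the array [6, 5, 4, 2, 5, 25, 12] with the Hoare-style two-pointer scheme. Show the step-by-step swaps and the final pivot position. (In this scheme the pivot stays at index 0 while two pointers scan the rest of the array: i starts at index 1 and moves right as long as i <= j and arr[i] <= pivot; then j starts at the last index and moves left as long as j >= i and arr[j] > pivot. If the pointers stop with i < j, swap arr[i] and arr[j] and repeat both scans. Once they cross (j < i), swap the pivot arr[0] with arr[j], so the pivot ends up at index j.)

Hoare-style two-pointer partition with pivot = 6:

Initial array: [6, 5, 4, 2, 5, 25, 12]

Pointers start at i = 1, j = 6.
i ends at 5, j ends at 4: the pointers have crossed (j < i), so scanning stops.

Swap pivot arr[0] with arr[4] to place pivot at position 4: [5, 5, 4, 2, 6, 25, 12]
Pivot position: 4

After partitioning with pivot 6, the array becomes [5, 5, 4, 2, 6, 25, 12]. The pivot is placed at index 4. All elements to the left of the pivot are <= 6, and all elements to the right are > 6.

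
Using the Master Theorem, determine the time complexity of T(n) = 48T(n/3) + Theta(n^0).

Master Theorem for T(n) = 48T(n/3) + O(n^0):

a = 48, b = 3, c = 0
log_b(a) = log_3(48) = 3.5237

Case 1: c = 0 < log_3(48) = 3.5237
T(n) = O(n^(log_3 48))

For T(n) = 48T(n/3) + O(n^0): log_3(48) = 3.5237. This is Case 1 of the Master Theorem (c < log_b(a), work dominated by leaves), giving O(n^(log_3 48)).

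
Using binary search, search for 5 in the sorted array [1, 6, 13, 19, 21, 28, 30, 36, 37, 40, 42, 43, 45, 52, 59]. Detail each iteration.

Binary search for 5 in [1, 6, 13, 19, 21, 28, 30, 36, 37, 40, 42, 43, 45, 52, 59]:

lo=0, hi=14, mid=7, arr[mid]=36 -> 36 > 5, search left half
lo=0, hi=6, mid=3, arr[mid]=19 -> 19 > 5, search left half
lo=0, hi=2, mid=1, arr[mid]=6 -> 6 > 5, search left half
lo=0, hi=0, mid=0, arr[mid]=1 -> 1 < 5, search right half
lo=1 > hi=0, target 5 not found

Binary search determines that 5 is not in the array after 4 comparisons. The search space was exhausted without finding the target.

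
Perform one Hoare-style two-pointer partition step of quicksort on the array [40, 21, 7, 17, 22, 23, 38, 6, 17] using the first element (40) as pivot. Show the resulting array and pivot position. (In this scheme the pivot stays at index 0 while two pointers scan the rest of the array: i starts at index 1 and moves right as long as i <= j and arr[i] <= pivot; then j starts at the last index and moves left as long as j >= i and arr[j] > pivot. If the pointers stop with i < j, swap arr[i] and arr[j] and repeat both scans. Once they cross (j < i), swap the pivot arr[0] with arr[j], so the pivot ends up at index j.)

Hoare-style two-pointer partition with pivot = 40:

Initial array: [40, 21, 7, 17, 22, 23, 38, 6, 17]

Pointers start at i = 1, j = 8.
i ends at 9, j ends at 8: the pointers have crossed (j < i), so scanning stops.

Swap pivot arr[0] with arr[8] to place pivot at position 8: [17, 21, 7, 17, 22, 23, 38, 6, 40]
Pivot position: 8

After partitioning with pivot 40, the array becomes [17, 21, 7, 17, 22, 23, 38, 6, 40]. The pivot is placed at index 8. All elements to the left of the pivot are <= 40, and all elements to the right are > 40.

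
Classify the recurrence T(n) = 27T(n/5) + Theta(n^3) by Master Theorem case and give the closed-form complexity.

Master Theorem for T(n) = 27T(n/5) + O(n^3):

a = 27, b = 5, c = 3
log_b(a) = log_5(27) = 2.0478

Case 3: c = 3 > log_5(27) = 2.0478
T(n) = O(n^3) = O(n^3)

For T(n) = 27T(n/5) + O(n^3): log_5(27) = 2.0478. This is Case 3 of the Master Theorem (c > log_b(a), work dominated by root), giving O(n^3).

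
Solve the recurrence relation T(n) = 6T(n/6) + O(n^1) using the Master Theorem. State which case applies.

Master Theorem for T(n) = 6T(n/6) + O(n^1):

a = 6, b = 6, c = 1
log_b(a) = log_6(6) = 1.0000

Case 2: c = 1 = log_6(6) = 1.0000
T(n) = O(n^1 log n) = O(n log n)

For T(n) = 6T(n/6) + O(n^1): log_6(6) = 1.0000. This is Case 2 of the Master Theorem (c = log_b(a), equal work at all levels), giving O(n log n).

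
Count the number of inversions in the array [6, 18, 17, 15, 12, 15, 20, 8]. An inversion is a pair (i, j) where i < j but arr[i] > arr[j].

Finding inversions in [6, 18, 17, 15, 12, 15, 20, 8]:

(1, 2): arr[1]=18 > arr[2]=17
(1, 3): arr[1]=18 > arr[3]=15
(1, 4): arr[1]=18 > arr[4]=12
(1, 5): arr[1]=18 > arr[5]=15
(1, 7): arr[1]=18 > arr[7]=8
(2, 3): arr[2]=17 > arr[3]=15
(2, 4): arr[2]=17 > arr[4]=12
(2, 5): arr[2]=17 > arr[5]=15
(2, 7): arr[2]=17 > arr[7]=8
(3, 4): arr[3]=15 > arr[4]=12
(3, 7): arr[3]=15 > arr[7]=8
(4, 7): arr[4]=12 > arr[7]=8
(5, 7): arr[5]=15 > arr[7]=8
(6, 7): arr[6]=20 > arr[7]=8

Total inversions: 14

The array has 14 inversion(s): (1,2), (1,3), (1,4), (1,5), (1,7), (2,3), (2,4), (2,5), (2,7), (3,4), (3,7), (4,7), (5,7), (6,7). Each pair (i,j) satisfies i < j and arr[i] > arr[j].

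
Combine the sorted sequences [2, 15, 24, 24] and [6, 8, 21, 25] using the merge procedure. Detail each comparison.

Merging process:

Compare 2 vs 6: take 2 from left. Merged: [2]
Compare 15 vs 6: take 6 from right. Merged: [2, 6]
Compare 15 vs 8: take 8 from right. Merged: [2, 6, 8]
Compare 15 vs 21: take 15 from left. Merged: [2, 6, 8, 15]
Compare 24 vs 21: take 21 from right. Merged: [2, 6, 8, 15, 21]
Compare 24 vs 25: take 24 from left. Merged: [2, 6, 8, 15, 21, 24]
Compare 24 vs 25: take 24 from left. Merged: [2, 6, 8, 15, 21, 24, 24]
Append remaining from right: [25]. Merged: [2, 6, 8, 15, 21, 24, 24, 25]

Final merged array: [2, 6, 8, 15, 21, 24, 24, 25]
Total comparisons: 7

The merged array is [2, 6, 8, 15, 21, 24, 24, 25], requiring 7 comparisons. The merge step runs in O(n) time where n is the total number of elements.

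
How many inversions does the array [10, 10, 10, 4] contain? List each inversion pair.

Finding inversions in [10, 10, 10, 4]:

(0, 3): arr[0]=10 > arr[3]=4
(1, 3): arr[1]=10 > arr[3]=4
(2, 3): arr[2]=10 > arr[3]=4

Total inversions: 3

The array has 3 inversion(s): (0,3), (1,3), (2,3). Each pair (i,j) satisfies i < j and arr[i] > arr[j].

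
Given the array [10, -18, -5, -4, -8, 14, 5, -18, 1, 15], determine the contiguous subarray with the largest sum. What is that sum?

Using Kadane's algorithm on [10, -18, -5, -4, -8, 14, 5, -18, 1, 15]:

Scanning through the array:
Position 1 (value -18): max_ending_here = -8, max_so_far = 10
Position 2 (value -5): max_ending_here = -5, max_so_far = 10
Position 3 (value -4): max_ending_here = -4, max_so_far = 10
Position 4 (value -8): max_ending_here = -8, max_so_far = 10
Position 5 (value 14): max_ending_here = 14, max_so_far = 14
Position 6 (value 5): max_ending_here = 19, max_so_far = 19
Position 7 (value -18): max_ending_here = 1, max_so_far = 19
Position 8 (value 1): max_ending_here = 2, max_so_far = 19
Position 9 (value 15): max_ending_here = 17, max_so_far = 19

Maximum subarray: [14, 5]
Maximum sum: 19

The maximum subarray is [14, 5] with sum 19. This subarray runs from index 5 to index 6.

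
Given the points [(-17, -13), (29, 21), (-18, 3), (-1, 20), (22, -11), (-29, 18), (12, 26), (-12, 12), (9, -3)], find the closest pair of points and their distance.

Computing all pairwise distances among 9 points:

d((-17, -13), (29, 21)) = 57.2014
d((-17, -13), (-18, 3)) = 16.0312
d((-17, -13), (-1, 20)) = 36.6742
d((-17, -13), (22, -11)) = 39.0512
d((-17, -13), (-29, 18)) = 33.2415
d((-17, -13), (12, 26)) = 48.6004
d((-17, -13), (-12, 12)) = 25.4951
d((-17, -13), (9, -3)) = 27.8568
d((29, 21), (-18, 3)) = 50.3289
d((29, 21), (-1, 20)) = 30.0167
d((29, 21), (22, -11)) = 32.7567
d((29, 21), (-29, 18)) = 58.0775
d((29, 21), (12, 26)) = 17.72
d((29, 21), (-12, 12)) = 41.9762
d((29, 21), (9, -3)) = 31.241
d((-18, 3), (-1, 20)) = 24.0416
d((-18, 3), (22, -11)) = 42.3792
d((-18, 3), (-29, 18)) = 18.6011
d((-18, 3), (12, 26)) = 37.8021
d((-18, 3), (-12, 12)) = 10.8167 <-- minimum
d((-18, 3), (9, -3)) = 27.6586
d((-1, 20), (22, -11)) = 38.6005
d((-1, 20), (-29, 18)) = 28.0713
d((-1, 20), (12, 26)) = 14.3178
d((-1, 20), (-12, 12)) = 13.6015
d((-1, 20), (9, -3)) = 25.0799
d((22, -11), (-29, 18)) = 58.6686
d((22, -11), (12, 26)) = 38.3275
d((22, -11), (-12, 12)) = 41.0488
d((22, -11), (9, -3)) = 15.2643
d((-29, 18), (12, 26)) = 41.7732
d((-29, 18), (-12, 12)) = 18.0278
d((-29, 18), (9, -3)) = 43.4166
d((12, 26), (-12, 12)) = 27.7849
d((12, 26), (9, -3)) = 29.1548
d((-12, 12), (9, -3)) = 25.807

Closest pair: (-18, 3) and (-12, 12) with distance 10.8167

The closest pair is (-18, 3) and (-12, 12) with Euclidean distance 10.8167. For 9 points, brute-force pairwise comparison is shown above. For large n, the divide-and-conquer algorithm (sort by x, recurse on halves, check the dividing strip) achieves O(n log n).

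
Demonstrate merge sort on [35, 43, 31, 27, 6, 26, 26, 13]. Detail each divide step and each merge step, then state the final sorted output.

Merge sort trace:

Split: [35, 43, 31, 27, 6, 26, 26, 13] -> [35, 43, 31, 27] and [6, 26, 26, 13]
  Split: [35, 43, 31, 27] -> [35, 43] and [31, 27]
    Split: [35, 43] -> [35] and [43]
    Merge: [35] + [43] -> [35, 43]
    Split: [31, 27] -> [31] and [27]
    Merge: [31] + [27] -> [27, 31]
  Merge: [35, 43] + [27, 31] -> [27, 31, 35, 43]
  Split: [6, 26, 26, 13] -> [6, 26] and [26, 13]
    Split: [6, 26] -> [6] and [26]
    Merge: [6] + [26] -> [6, 26]
    Split: [26, 13] -> [26] and [13]
    Merge: [26] + [13] -> [13, 26]
  Merge: [6, 26] + [13, 26] -> [6, 13, 26, 26]
Merge: [27, 31, 35, 43] + [6, 13, 26, 26] -> [6, 13, 26, 26, 27, 31, 35, 43]

Final sorted array: [6, 13, 26, 26, 27, 31, 35, 43]

The merge sort proceeds by recursively splitting the array and merging sorted halves.
After all merges, the sorted array is [6, 13, 26, 26, 27, 31, 35, 43].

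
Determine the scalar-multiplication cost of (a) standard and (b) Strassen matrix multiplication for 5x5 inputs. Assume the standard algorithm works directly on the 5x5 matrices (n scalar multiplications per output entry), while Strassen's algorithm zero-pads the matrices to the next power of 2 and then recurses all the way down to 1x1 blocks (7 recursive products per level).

Matrix multiplication for 5x5 matrices:

Strassen's algorithm requires power-of-2 dimensions. Pad 5x5 to 8x8 (next power of 2).

Standard algorithm: 5^3 = 125 multiplications
Strassen's algorithm: 7^(log2(8)) = 7^3 = 343 multiplications
Difference: 125 - 343 = -218 (Strassen uses MORE here due to padding overhead — for small or just-over-power-of-2 n, padding can outweigh the per-level savings)

Standard: 125 multiplications (5^3). Strassen: 343 multiplications (7^3, after padding to 8x8). Strassen reduces 8 recursive multiplications to 7 at each level.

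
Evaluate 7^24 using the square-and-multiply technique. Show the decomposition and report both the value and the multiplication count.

Computing 7^24 by squaring (build up from 7^1; each line after the first costs one multiplication):

7^1 = 7
7^2 = (7^1)^2 = 7^2 = 49
7^3 = 7 * 7^2 = 7 * 49 = 343
7^6 = (7^3)^2 = 343^2 = 117649
7^12 = (7^6)^2 = 117649^2 = 13841287201
7^24 = (7^12)^2 = 13841287201^2 = 191581231380566414401

Result: 191581231380566414401
Multiplications needed: 5 (5 lines after 7^1)

7^24 = 191581231380566414401. Using exponentiation by squaring, this requires 5 multiplications. The key idea: if the exponent is even, square the half-power; if odd, multiply by the base once.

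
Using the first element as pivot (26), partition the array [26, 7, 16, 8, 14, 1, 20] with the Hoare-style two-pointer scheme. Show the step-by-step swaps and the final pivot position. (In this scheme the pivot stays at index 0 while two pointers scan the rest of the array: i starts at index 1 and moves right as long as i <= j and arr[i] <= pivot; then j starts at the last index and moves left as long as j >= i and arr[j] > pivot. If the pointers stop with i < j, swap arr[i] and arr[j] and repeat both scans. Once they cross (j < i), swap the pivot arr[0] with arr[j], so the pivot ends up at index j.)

Hoare-style two-pointer partition with pivot = 26:

Initial array: [26, 7, 16, 8, 14, 1, 20]

Pointers start at i = 1, j = 6.
i ends at 7, j ends at 6: the pointers have crossed (j < i), so scanning stops.

Swap pivot arr[0] with arr[6] to place pivot at position 6: [20, 7, 16, 8, 14, 1, 26]
Pivot position: 6

After partitioning with pivot 26, the array becomes [20, 7, 16, 8, 14, 1, 26]. The pivot is placed at index 6. All elements to the left of the pivot are <= 26, and all elements to the right are > 26.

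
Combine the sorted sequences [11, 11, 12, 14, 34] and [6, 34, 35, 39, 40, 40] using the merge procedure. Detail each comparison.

Merging process:

Compare 11 vs 6: take 6 from right. Merged: [6]
Compare 11 vs 34: take 11 from left. Merged: [6, 11]
Compare 11 vs 34: take 11 from left. Merged: [6, 11, 11]
Compare 12 vs 34: take 12 from left. Merged: [6, 11, 11, 12]
Compare 14 vs 34: take 14 from left. Merged: [6, 11, 11, 12, 14]
Compare 34 vs 34: take 34 from left. Merged: [6, 11, 11, 12, 14, 34]
Append remaining from right: [34, 35, 39, 40, 40]. Merged: [6, 11, 11, 12, 14, 34, 34, 35, 39, 40, 40]

Final merged array: [6, 11, 11, 12, 14, 34, 34, 35, 39, 40, 40]
Total comparisons: 6

The merged array is [6, 11, 11, 12, 14, 34, 34, 35, 39, 40, 40], requiring 6 comparisons. The merge step runs in O(n) time where n is the total number of elements.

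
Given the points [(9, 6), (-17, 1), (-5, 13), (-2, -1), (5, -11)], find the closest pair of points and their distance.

Computing all pairwise distances among 5 points:

d((9, 6), (-17, 1)) = 26.4764
d((9, 6), (-5, 13)) = 15.6525
d((9, 6), (-2, -1)) = 13.0384
d((9, 6), (5, -11)) = 17.4642
d((-17, 1), (-5, 13)) = 16.9706
d((-17, 1), (-2, -1)) = 15.1327
d((-17, 1), (5, -11)) = 25.0599
d((-5, 13), (-2, -1)) = 14.3178
d((-5, 13), (5, -11)) = 26.0
d((-2, -1), (5, -11)) = 12.2066 <-- minimum

Closest pair: (-2, -1) and (5, -11) with distance 12.2066

The closest pair is (-2, -1) and (5, -11) with Euclidean distance 12.2066. For 5 points, brute-force pairwise comparison is shown above. For large n, the divide-and-conquer algorithm (sort by x, recurse on halves, check the dividing strip) achieves O(n log n).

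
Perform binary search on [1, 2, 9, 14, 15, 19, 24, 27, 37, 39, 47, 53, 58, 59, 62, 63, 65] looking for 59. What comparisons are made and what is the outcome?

Binary search for 59 in [1, 2, 9, 14, 15, 19, 24, 27, 37, 39, 47, 53, 58, 59, 62, 63, 65]:

lo=0, hi=16, mid=8, arr[mid]=37 -> 37 < 59, search right half
lo=9, hi=16, mid=12, arr[mid]=58 -> 58 < 59, search right half
lo=13, hi=16, mid=14, arr[mid]=62 -> 62 > 59, search left half
lo=13, hi=13, mid=13, arr[mid]=59 -> Found target at index 13!

Binary search finds 59 at index 13 after 4 comparisons. The search repeatedly halves the search space by comparing with the middle element.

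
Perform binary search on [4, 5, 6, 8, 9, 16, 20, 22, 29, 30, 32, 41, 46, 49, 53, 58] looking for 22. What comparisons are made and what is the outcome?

Binary search for 22 in [4, 5, 6, 8, 9, 16, 20, 22, 29, 30, 32, 41, 46, 49, 53, 58]:

lo=0, hi=15, mid=7, arr[mid]=22 -> Found target at index 7!

Binary search finds 22 at index 7 after 1 comparisons. The search repeatedly halves the search space by comparing with the middle element.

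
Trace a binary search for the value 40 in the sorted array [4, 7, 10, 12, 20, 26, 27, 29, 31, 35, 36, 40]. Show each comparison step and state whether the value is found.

Binary search for 40 in [4, 7, 10, 12, 20, 26, 27, 29, 31, 35, 36, 40]:

lo=0, hi=11, mid=5, arr[mid]=26 -> 26 < 40, search right half
lo=6, hi=11, mid=8, arr[mid]=31 -> 31 < 40, search right half
lo=9, hi=11, mid=10, arr[mid]=36 -> 36 < 40, search right half
lo=11, hi=11, mid=11, arr[mid]=40 -> Found target at index 11!

Binary search finds 40 at index 11 after 4 comparisons. The search repeatedly halves the search space by comparing with the middle element.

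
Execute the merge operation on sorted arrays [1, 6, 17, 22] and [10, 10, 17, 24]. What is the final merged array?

Merging process:

Compare 1 vs 10: take 1 from left. Merged: [1]
Compare 6 vs 10: take 6 from left. Merged: [1, 6]
Compare 17 vs 10: take 10 from right. Merged: [1, 6, 10]
Compare 17 vs 10: take 10 from right. Merged: [1, 6, 10, 10]
Compare 17 vs 17: take 17 from left. Merged: [1, 6, 10, 10, 17]
Compare 22 vs 17: take 17 from right. Merged: [1, 6, 10, 10, 17, 17]
Compare 22 vs 24: take 22 from left. Merged: [1, 6, 10, 10, 17, 17, 22]
Append remaining from right: [24]. Merged: [1, 6, 10, 10, 17, 17, 22, 24]

Final merged array: [1, 6, 10, 10, 17, 17, 22, 24]
Total comparisons: 7

The merged array is [1, 6, 10, 10, 17, 17, 22, 24], requiring 7 comparisons. The merge step runs in O(n) time where n is the total number of elements.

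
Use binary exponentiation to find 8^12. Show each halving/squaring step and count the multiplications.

Computing 8^12 by squaring (build up from 8^1; each line after the first costs one multiplication):

8^1 = 8
8^2 = (8^1)^2 = 8^2 = 64
8^3 = 8 * 8^2 = 8 * 64 = 512
8^6 = (8^3)^2 = 512^2 = 262144
8^12 = (8^6)^2 = 262144^2 = 68719476736

Result: 68719476736
Multiplications needed: 4 (4 lines after 8^1)

8^12 = 68719476736. Using exponentiation by squaring, this requires 4 multiplications. The key idea: if the exponent is even, square the half-power; if odd, multiply by the base once.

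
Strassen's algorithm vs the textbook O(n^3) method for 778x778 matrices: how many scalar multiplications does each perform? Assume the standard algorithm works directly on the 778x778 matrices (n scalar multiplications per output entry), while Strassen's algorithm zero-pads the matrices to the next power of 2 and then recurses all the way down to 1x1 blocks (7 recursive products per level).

Matrix multiplication for 778x778 matrices:

Strassen's algorithm requires power-of-2 dimensions. Pad 778x778 to 1024x1024 (next power of 2).

Standard algorithm: 778^3 = 470910952 multiplications
Strassen's algorithm: 7^(log2(1024)) = 7^10 = 282475249 multiplications
Savings: 470910952 - 282475249 = 188435703 multiplications

Standard: 470910952 multiplications (778^3). Strassen: 282475249 multiplications (7^10, after padding to 1024x1024). Strassen reduces 8 recursive multiplications to 7 at each level.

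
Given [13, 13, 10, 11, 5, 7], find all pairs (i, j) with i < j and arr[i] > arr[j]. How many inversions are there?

Finding inversions in [13, 13, 10, 11, 5, 7]:

(0, 2): arr[0]=13 > arr[2]=10
(0, 3): arr[0]=13 > arr[3]=11
(0, 4): arr[0]=13 > arr[4]=5
(0, 5): arr[0]=13 > arr[5]=7
(1, 2): arr[1]=13 > arr[2]=10
(1, 3): arr[1]=13 > arr[3]=11
(1, 4): arr[1]=13 > arr[4]=5
(1, 5): arr[1]=13 > arr[5]=7
(2, 4): arr[2]=10 > arr[4]=5
(2, 5): arr[2]=10 > arr[5]=7
(3, 4): arr[3]=11 > arr[4]=5
(3, 5): arr[3]=11 > arr[5]=7

Total inversions: 12

The array has 12 inversion(s): (0,2), (0,3), (0,4), (0,5), (1,2), (1,3), (1,4), (1,5), (2,4), (2,5), (3,4), (3,5). Each pair (i,j) satisfies i < j and arr[i] > arr[j].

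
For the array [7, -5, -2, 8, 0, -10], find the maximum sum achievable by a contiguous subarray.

Using Kadane's algorithm on [7, -5, -2, 8, 0, -10]:

Scanning through the array:
Position 1 (value -5): max_ending_here = 2, max_so_far = 7
Position 2 (value -2): max_ending_here = 0, max_so_far = 7
Position 3 (value 8): max_ending_here = 8, max_so_far = 8
Position 4 (value 0): max_ending_here = 8, max_so_far = 8
Position 5 (value -10): max_ending_here = -2, max_so_far = 8

Maximum subarray: [7, -5, -2, 8]
Maximum sum: 8

The maximum subarray is [7, -5, -2, 8] with sum 8. This subarray runs from index 0 to index 3.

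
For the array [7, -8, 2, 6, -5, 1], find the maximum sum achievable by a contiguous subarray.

Using Kadane's algorithm on [7, -8, 2, 6, -5, 1]:

Scanning through the array:
Position 1 (value -8): max_ending_here = -1, max_so_far = 7
Position 2 (value 2): max_ending_here = 2, max_so_far = 7
Position 3 (value 6): max_ending_here = 8, max_so_far = 8
Position 4 (value -5): max_ending_here = 3, max_so_far = 8
Position 5 (value 1): max_ending_here = 4, max_so_far = 8

Maximum subarray: [2, 6]
Maximum sum: 8

The maximum subarray is [2, 6] with sum 8. This subarray runs from index 2 to index 3.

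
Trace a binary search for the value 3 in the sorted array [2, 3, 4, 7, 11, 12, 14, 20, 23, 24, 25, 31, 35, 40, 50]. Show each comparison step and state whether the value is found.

Binary search for 3 in [2, 3, 4, 7, 11, 12, 14, 20, 23, 24, 25, 31, 35, 40, 50]:

lo=0, hi=14, mid=7, arr[mid]=20 -> 20 > 3, search left half
lo=0, hi=6, mid=3, arr[mid]=7 -> 7 > 3, search left half
lo=0, hi=2, mid=1, arr[mid]=3 -> Found target at index 1!

Binary search finds 3 at index 1 after 3 comparisons. The search repeatedly halves the search space by comparing with the middle element.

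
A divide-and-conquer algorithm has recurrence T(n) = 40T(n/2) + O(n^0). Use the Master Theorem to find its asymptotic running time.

Master Theorem for T(n) = 40T(n/2) + O(n^0):

a = 40, b = 2, c = 0
log_b(a) = log_2(40) = 5.3219

Case 1: c = 0 < log_2(40) = 5.3219
T(n) = O(n^(log_2 40))

For T(n) = 40T(n/2) + O(n^0): log_2(40) = 5.3219. This is Case 1 of the Master Theorem (c < log_b(a), work dominated by leaves), giving O(n^(log_2 40)).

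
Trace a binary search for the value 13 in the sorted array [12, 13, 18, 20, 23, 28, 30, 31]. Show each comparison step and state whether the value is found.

Binary search for 13 in [12, 13, 18, 20, 23, 28, 30, 31]:

lo=0, hi=7, mid=3, arr[mid]=20 -> 20 > 13, search left half
lo=0, hi=2, mid=1, arr[mid]=13 -> Found target at index 1!

Binary search finds 13 at index 1 after 2 comparisons. The search repeatedly halves the search space by comparing with the middle element.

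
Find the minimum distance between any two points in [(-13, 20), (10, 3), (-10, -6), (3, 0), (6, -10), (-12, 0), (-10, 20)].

Computing all pairwise distances among 7 points:

d((-13, 20), (10, 3)) = 28.6007
d((-13, 20), (-10, -6)) = 26.1725
d((-13, 20), (3, 0)) = 25.6125
d((-13, 20), (6, -10)) = 35.5106
d((-13, 20), (-12, 0)) = 20.025
d((-13, 20), (-10, 20)) = 3.0 <-- minimum
d((10, 3), (-10, -6)) = 21.9317
d((10, 3), (3, 0)) = 7.6158
d((10, 3), (6, -10)) = 13.6015
d((10, 3), (-12, 0)) = 22.2036
d((10, 3), (-10, 20)) = 26.2488
d((-10, -6), (3, 0)) = 14.3178
d((-10, -6), (6, -10)) = 16.4924
d((-10, -6), (-12, 0)) = 6.3246
d((-10, -6), (-10, 20)) = 26.0
d((3, 0), (6, -10)) = 10.4403
d((3, 0), (-12, 0)) = 15.0
d((3, 0), (-10, 20)) = 23.8537
d((6, -10), (-12, 0)) = 20.5913
d((6, -10), (-10, 20)) = 34.0
d((-12, 0), (-10, 20)) = 20.0998

Closest pair: (-13, 20) and (-10, 20) with distance 3.0

The closest pair is (-13, 20) and (-10, 20) with Euclidean distance 3.0. For 7 points, brute-force pairwise comparison is shown above. For large n, the divide-and-conquer algorithm (sort by x, recurse on halves, check the dividing strip) achieves O(n log n).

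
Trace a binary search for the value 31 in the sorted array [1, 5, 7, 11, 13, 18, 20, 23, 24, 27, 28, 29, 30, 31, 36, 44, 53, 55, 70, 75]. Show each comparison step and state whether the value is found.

Binary search for 31 in [1, 5, 7, 11, 13, 18, 20, 23, 24, 27, 28, 29, 30, 31, 36, 44, 53, 55, 70, 75]:

lo=0, hi=19, mid=9, arr[mid]=27 -> 27 < 31, search right half
lo=10, hi=19, mid=14, arr[mid]=36 -> 36 > 31, search left half
lo=10, hi=13, mid=11, arr[mid]=29 -> 29 < 31, search right half
lo=12, hi=13, mid=12, arr[mid]=30 -> 30 < 31, search right half
lo=13, hi=13, mid=13, arr[mid]=31 -> Found target at index 13!

Binary search finds 31 at index 13 after 5 comparisons. The search repeatedly halves the search space by comparing with the middle element.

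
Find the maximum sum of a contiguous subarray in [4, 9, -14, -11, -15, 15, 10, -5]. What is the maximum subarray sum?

Using Kadane's algorithm on [4, 9, -14, -11, -15, 15, 10, -5]:

Scanning through the array:
Position 1 (value 9): max_ending_here = 13, max_so_far = 13
Position 2 (value -14): max_ending_here = -1, max_so_far = 13
Position 3 (value -11): max_ending_here = -11, max_so_far = 13
Position 4 (value -15): max_ending_here = -15, max_so_far = 13
Position 5 (value 15): max_ending_here = 15, max_so_far = 15
Position 6 (value 10): max_ending_here = 25, max_so_far = 25
Position 7 (value -5): max_ending_here = 20, max_so_far = 25

Maximum subarray: [15, 10]
Maximum sum: 25

The maximum subarray is [15, 10] with sum 25. This subarray runs from index 5 to index 6.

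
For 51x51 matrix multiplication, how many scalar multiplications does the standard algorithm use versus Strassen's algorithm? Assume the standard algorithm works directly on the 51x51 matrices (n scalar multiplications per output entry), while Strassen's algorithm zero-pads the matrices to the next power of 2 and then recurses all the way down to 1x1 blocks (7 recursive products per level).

Matrix multiplication for 51x51 matrices:

Strassen's algorithm requires power-of-2 dimensions. Pad 51x51 to 64x64 (next power of 2).

Standard algorithm: 51^3 = 132651 multiplications
Strassen's algorithm: 7^(log2(64)) = 7^6 = 117649 multiplications
Savings: 132651 - 117649 = 15002 multiplications

Standard: 132651 multiplications (51^3). Strassen: 117649 multiplications (7^6, after padding to 64x64). Strassen reduces 8 recursive multiplications to 7 at each level.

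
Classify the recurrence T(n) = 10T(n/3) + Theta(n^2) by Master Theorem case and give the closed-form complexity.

Master Theorem for T(n) = 10T(n/3) + O(n^2):

a = 10, b = 3, c = 2
log_b(a) = log_3(10) = 2.0959

Case 1: c = 2 < log_3(10) = 2.0959
T(n) = O(n^(log_3 10))

For T(n) = 10T(n/3) + O(n^2): log_3(10) = 2.0959. This is Case 1 of the Master Theorem (c < log_b(a), work dominated by leaves), giving O(n^(log_3 10)).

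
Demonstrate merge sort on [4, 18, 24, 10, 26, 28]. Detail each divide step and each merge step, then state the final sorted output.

Merge sort trace:

Split: [4, 18, 24, 10, 26, 28] -> [4, 18, 24] and [10, 26, 28]
  Split: [4, 18, 24] -> [4] and [18, 24]
    Split: [18, 24] -> [18] and [24]
    Merge: [18] + [24] -> [18, 24]
  Merge: [4] + [18, 24] -> [4, 18, 24]
  Split: [10, 26, 28] -> [10] and [26, 28]
    Split: [26, 28] -> [26] and [28]
    Merge: [26] + [28] -> [26, 28]
  Merge: [10] + [26, 28] -> [10, 26, 28]
Merge: [4, 18, 24] + [10, 26, 28] -> [4, 10, 18, 24, 26, 28]

Final sorted array: [4, 10, 18, 24, 26, 28]

The merge sort proceeds by recursively splitting the array and merging sorted halves.
After all merges, the sorted array is [4, 10, 18, 24, 26, 28].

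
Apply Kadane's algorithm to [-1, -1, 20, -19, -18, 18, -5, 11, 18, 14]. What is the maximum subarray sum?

Using Kadane's algorithm on [-1, -1, 20, -19, -18, 18, -5, 11, 18, 14]:

Scanning through the array:
Position 1 (value -1): max_ending_here = -1, max_so_far = -1
Position 2 (value 20): max_ending_here = 20, max_so_far = 20
Position 3 (value -19): max_ending_here = 1, max_so_far = 20
Position 4 (value -18): max_ending_here = -17, max_so_far = 20
Position 5 (value 18): max_ending_here = 18, max_so_far = 20
Position 6 (value -5): max_ending_here = 13, max_so_far = 20
Position 7 (value 11): max_ending_here = 24, max_so_far = 24
Position 8 (value 18): max_ending_here = 42, max_so_far = 42
Position 9 (value 14): max_ending_here = 56, max_so_far = 56

Maximum subarray: [18, -5, 11, 18, 14]
Maximum sum: 56

The maximum subarray is [18, -5, 11, 18, 14] with sum 56. This subarray runs from index 5 to index 9.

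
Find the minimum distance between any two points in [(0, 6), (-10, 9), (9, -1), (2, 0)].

Computing all pairwise distances among 4 points:

d((0, 6), (-10, 9)) = 10.4403
d((0, 6), (9, -1)) = 11.4018
d((0, 6), (2, 0)) = 6.3246 <-- minimum
d((-10, 9), (9, -1)) = 21.4709
d((-10, 9), (2, 0)) = 15.0
d((9, -1), (2, 0)) = 7.0711

Closest pair: (0, 6) and (2, 0) with distance 6.3246

The closest pair is (0, 6) and (2, 0) with Euclidean distance 6.3246. For 4 points, brute-force pairwise comparison is shown above. For large n, the divide-and-conquer algorithm (sort by x, recurse on halves, check the dividing strip) achieves O(n log n).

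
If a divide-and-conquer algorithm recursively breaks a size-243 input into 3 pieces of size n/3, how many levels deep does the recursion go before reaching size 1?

For divide and conquer with division factor 3:

Problem sizes at each level:
Level 0: 243
Level 1: 81
Level 2: 27
Level 3: 9
Level 4: 3
Level 5: 1

The root is level 0 and the size-1 base case is level 5 (the tree spans levels 0 through 5, i.e. 6 levels counting the root), so the depth is the number of divisions: log_3(243) = 5

The recursion tree depth is log_3(243) = 5. At each level, the problem size is divided by 3, so it takes 5 divisions to reduce to a base case of size 1. The algorithm makes 3 recursive calls at each level.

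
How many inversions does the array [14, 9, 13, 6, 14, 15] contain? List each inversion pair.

Finding inversions in [14, 9, 13, 6, 14, 15]:

(0, 1): arr[0]=14 > arr[1]=9
(0, 2): arr[0]=14 > arr[2]=13
(0, 3): arr[0]=14 > arr[3]=6
(1, 3): arr[1]=9 > arr[3]=6
(2, 3): arr[2]=13 > arr[3]=6

Total inversions: 5

The array has 5 inversion(s): (0,1), (0,2), (0,3), (1,3), (2,3). Each pair (i,j) satisfies i < j and arr[i] > arr[j].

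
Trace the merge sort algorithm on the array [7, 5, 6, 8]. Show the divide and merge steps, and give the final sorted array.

Merge sort trace:

Split: [7, 5, 6, 8] -> [7, 5] and [6, 8]
  Split: [7, 5] -> [7] and [5]
  Merge: [7] + [5] -> [5, 7]
  Split: [6, 8] -> [6] and [8]
  Merge: [6] + [8] -> [6, 8]
Merge: [5, 7] + [6, 8] -> [5, 6, 7, 8]

Final sorted array: [5, 6, 7, 8]

The merge sort proceeds by recursively splitting the array and merging sorted halves.
After all merges, the sorted array is [5, 6, 7, 8].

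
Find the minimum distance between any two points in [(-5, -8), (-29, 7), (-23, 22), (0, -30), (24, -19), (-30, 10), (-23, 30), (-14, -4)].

Computing all pairwise distances among 8 points:

d((-5, -8), (-29, 7)) = 28.3019
d((-5, -8), (-23, 22)) = 34.9857
d((-5, -8), (0, -30)) = 22.561
d((-5, -8), (24, -19)) = 31.0161
d((-5, -8), (-30, 10)) = 30.8058
d((-5, -8), (-23, 30)) = 42.0476
d((-5, -8), (-14, -4)) = 9.8489
d((-29, 7), (-23, 22)) = 16.1555
d((-29, 7), (0, -30)) = 47.0106
d((-29, 7), (24, -19)) = 59.0339
d((-29, 7), (-30, 10)) = 3.1623 <-- minimum
d((-29, 7), (-23, 30)) = 23.7697
d((-29, 7), (-14, -4)) = 18.6011
d((-23, 22), (0, -30)) = 56.8595
d((-23, 22), (24, -19)) = 62.3699
d((-23, 22), (-30, 10)) = 13.8924
d((-23, 22), (-23, 30)) = 8.0
d((-23, 22), (-14, -4)) = 27.5136
d((0, -30), (24, -19)) = 26.4008
d((0, -30), (-30, 10)) = 50.0
d((0, -30), (-23, 30)) = 64.2573
d((0, -30), (-14, -4)) = 29.5296
d((24, -19), (-30, 10)) = 61.2944
d((24, -19), (-23, 30)) = 67.897
d((24, -19), (-14, -4)) = 40.8534
d((-30, 10), (-23, 30)) = 21.1896
d((-30, 10), (-14, -4)) = 21.2603
d((-23, 30), (-14, -4)) = 35.171

Closest pair: (-29, 7) and (-30, 10) with distance 3.1623

The closest pair is (-29, 7) and (-30, 10) with Euclidean distance 3.1623. For 8 points, brute-force pairwise comparison is shown above. For large n, the divide-and-conquer algorithm (sort by x, recurse on halves, check the dividing strip) achieves O(n log n).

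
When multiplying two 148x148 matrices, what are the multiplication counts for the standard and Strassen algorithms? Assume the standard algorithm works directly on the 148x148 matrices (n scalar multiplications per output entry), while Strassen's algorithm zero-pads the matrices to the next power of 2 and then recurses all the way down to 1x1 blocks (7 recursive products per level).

Matrix multiplication for 148x148 matrices:

Strassen's algorithm requires power-of-2 dimensions. Pad 148x148 to 256x256 (next power of 2).

Standard algorithm: 148^3 = 3241792 multiplications
Strassen's algorithm: 7^(log2(256)) = 7^8 = 5764801 multiplications
Difference: 3241792 - 5764801 = -2523009 (Strassen uses MORE here due to padding overhead — for small or just-over-power-of-2 n, padding can outweigh the per-level savings)

Standard: 3241792 multiplications (148^3). Strassen: 5764801 multiplications (7^8, after padding to 256x256). Strassen reduces 8 recursive multiplications to 7 at each level.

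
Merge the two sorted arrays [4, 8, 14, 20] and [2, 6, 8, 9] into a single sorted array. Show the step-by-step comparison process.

Merging process:

Compare 4 vs 2: take 2 from right. Merged: [2]
Compare 4 vs 6: take 4 from left. Merged: [2, 4]
Compare 8 vs 6: take 6 from right. Merged: [2, 4, 6]
Compare 8 vs 8: take 8 from left. Merged: [2, 4, 6, 8]
Compare 14 vs 8: take 8 from right. Merged: [2, 4, 6, 8, 8]
Compare 14 vs 9: take 9 from right. Merged: [2, 4, 6, 8, 8, 9]
Append remaining from left: [14, 20]. Merged: [2, 4, 6, 8, 8, 9, 14, 20]

Final merged array: [2, 4, 6, 8, 8, 9, 14, 20]
Total comparisons: 6

The merged array is [2, 4, 6, 8, 8, 9, 14, 20], requiring 6 comparisons. The merge step runs in O(n) time where n is the total number of elements.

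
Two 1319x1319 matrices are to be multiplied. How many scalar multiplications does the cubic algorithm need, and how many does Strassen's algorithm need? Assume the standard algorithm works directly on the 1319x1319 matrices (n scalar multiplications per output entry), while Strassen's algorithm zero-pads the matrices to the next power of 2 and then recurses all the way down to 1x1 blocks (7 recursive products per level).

Matrix multiplication for 1319x1319 matrices:

Strassen's algorithm requires power-of-2 dimensions. Pad 1319x1319 to 2048x2048 (next power of 2).

Standard algorithm: 1319^3 = 2294744759 multiplications
Strassen's algorithm: 7^(log2(2048)) = 7^11 = 1977326743 multiplications
Savings: 2294744759 - 1977326743 = 317418016 multiplications

Standard: 2294744759 multiplications (1319^3). Strassen: 1977326743 multiplications (7^11, after padding to 2048x2048). Strassen reduces 8 recursive multiplications to 7 at each level.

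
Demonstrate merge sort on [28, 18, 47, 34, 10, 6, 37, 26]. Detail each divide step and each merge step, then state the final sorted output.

Merge sort trace:

Split: [28, 18, 47, 34, 10, 6, 37, 26] -> [28, 18, 47, 34] and [10, 6, 37, 26]
  Split: [28, 18, 47, 34] -> [28, 18] and [47, 34]
    Split: [28, 18] -> [28] and [18]
    Merge: [28] + [18] -> [18, 28]
    Split: [47, 34] -> [47] and [34]
    Merge: [47] + [34] -> [34, 47]
  Merge: [18, 28] + [34, 47] -> [18, 28, 34, 47]
  Split: [10, 6, 37, 26] -> [10, 6] and [37, 26]
    Split: [10, 6] -> [10] and [6]
    Merge: [10] + [6] -> [6, 10]
    Split: [37, 26] -> [37] and [26]
    Merge: [37] + [26] -> [26, 37]
  Merge: [6, 10] + [26, 37] -> [6, 10, 26, 37]
Merge: [18, 28, 34, 47] + [6, 10, 26, 37] -> [6, 10, 18, 26, 28, 34, 37, 47]

Final sorted array: [6, 10, 18, 26, 28, 34, 37, 47]

The merge sort proceeds by recursively splitting the array and merging sorted halves.
After all merges, the sorted array is [6, 10, 18, 26, 28, 34, 37, 47].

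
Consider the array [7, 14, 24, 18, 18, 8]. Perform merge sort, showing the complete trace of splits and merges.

Merge sort trace:

Split: [7, 14, 24, 18, 18, 8] -> [7, 14, 24] and [18, 18, 8]
  Split: [7, 14, 24] -> [7] and [14, 24]
    Split: [14, 24] -> [14] and [24]
    Merge: [14] + [24] -> [14, 24]
  Merge: [7] + [14, 24] -> [7, 14, 24]
  Split: [18, 18, 8] -> [18] and [18, 8]
    Split: [18, 8] -> [18] and [8]
    Merge: [18] + [8] -> [8, 18]
  Merge: [18] + [8, 18] -> [8, 18, 18]
Merge: [7, 14, 24] + [8, 18, 18] -> [7, 8, 14, 18, 18, 24]

Final sorted array: [7, 8, 14, 18, 18, 24]

The merge sort proceeds by recursively splitting the array and merging sorted halves.
After all merges, the sorted array is [7, 8, 14, 18, 18, 24].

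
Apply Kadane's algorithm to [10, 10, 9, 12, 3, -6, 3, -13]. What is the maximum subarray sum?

Using Kadane's algorithm on [10, 10, 9, 12, 3, -6, 3, -13]:

Scanning through the array:
Position 1 (value 10): max_ending_here = 20, max_so_far = 20
Position 2 (value 9): max_ending_here = 29, max_so_far = 29
Position 3 (value 12): max_ending_here = 41, max_so_far = 41
Position 4 (value 3): max_ending_here = 44, max_so_far = 44
Position 5 (value -6): max_ending_here = 38, max_so_far = 44
Position 6 (value 3): max_ending_here = 41, max_so_far = 44
Position 7 (value -13): max_ending_here = 28, max_so_far = 44

Maximum subarray: [10, 10, 9, 12, 3]
Maximum sum: 44

The maximum subarray is [10, 10, 9, 12, 3] with sum 44. This subarray runs from index 0 to index 4.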